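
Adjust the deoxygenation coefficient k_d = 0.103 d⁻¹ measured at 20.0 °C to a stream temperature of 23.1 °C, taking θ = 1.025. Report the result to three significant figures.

k_d(T₂) = k_d(T₁) · θ^(T₂−T₁) = 0.103 × 1.025^(23.1−20.0)
= 0.103 × 1.025^3.10 = 0.103 × 1.080 = 0.1112 d⁻¹.

k_d ≈ 0.111 d⁻¹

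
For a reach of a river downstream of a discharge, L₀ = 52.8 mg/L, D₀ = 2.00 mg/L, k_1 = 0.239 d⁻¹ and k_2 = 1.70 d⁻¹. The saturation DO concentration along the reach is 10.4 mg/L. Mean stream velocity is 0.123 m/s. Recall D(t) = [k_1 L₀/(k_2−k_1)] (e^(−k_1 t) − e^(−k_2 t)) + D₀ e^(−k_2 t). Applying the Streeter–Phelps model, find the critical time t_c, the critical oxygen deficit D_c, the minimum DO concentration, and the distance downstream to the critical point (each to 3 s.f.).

With k_2/k_1 = 7.113 and 1 − D₀(k_2−k_1)/(k_1 L₀) = 0.7684,
t_c = ln(7.113 × 0.7684) / (1.70 − 0.239) = ln(5.466) / 1.461 = 1.699/1.461 = 1.163 d.
L(t_c) = L₀ e^(−k_1 t_c) = 52.8 × 0.7574 = 39.99 mg/L, and at the critical point k_2 D_c = k_1 L, so D_c = (0.239/1.70) × 39.99 = 5.622 mg/L.
Minimum DO = C_s − D_c = 10.4 − 5.622 = 4.778 mg/L.
x_c = v t_c = 0.123 m/s × 1.163 d × 86400 s/d = 12360 m ≈ 12.4 km.

t_c ≈ 1.16 d; D_c ≈ 5.62 mg/L; min DO ≈ 4.78 mg/L; x_c ≈ 12.4 km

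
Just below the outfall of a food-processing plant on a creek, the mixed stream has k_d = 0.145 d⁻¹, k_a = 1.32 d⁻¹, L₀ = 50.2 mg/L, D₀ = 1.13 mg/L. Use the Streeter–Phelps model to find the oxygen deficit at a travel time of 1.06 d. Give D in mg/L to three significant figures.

k_d L₀/(k_a−k_d) = 0.145×50.2/(1.32−0.145) = 7.279/1.175 = 6.195 mg/L.
e^(−k_d t) = e^(−0.145×1.060) = 0.8575; e^(−k_a t) = e^(−1.32×1.060) = 0.2468.
D = 6.195 × (0.8575 − 0.2468) + 1.13 × 0.2468 = 3.783 + 0.2789 = 4.062 mg/L.

D ≈ 4.06 mg/L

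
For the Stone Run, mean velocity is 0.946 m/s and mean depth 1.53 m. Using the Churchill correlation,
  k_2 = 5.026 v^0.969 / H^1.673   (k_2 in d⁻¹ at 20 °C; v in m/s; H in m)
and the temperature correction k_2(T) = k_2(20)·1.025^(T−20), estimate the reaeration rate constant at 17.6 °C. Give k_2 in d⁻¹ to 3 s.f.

k_2 ≈ 2.20 d⁻¹

k_2(20) = 5.026 × 0.946^0.969 / 1.53^1.673 = 5.026 × 0.9476 / 2.037 = 2.338 d⁻¹.
k_2(17.6) = 2.338 × 1.025^(17.6−20) = 2.338 × 0.9425 = 2.204 d⁻¹.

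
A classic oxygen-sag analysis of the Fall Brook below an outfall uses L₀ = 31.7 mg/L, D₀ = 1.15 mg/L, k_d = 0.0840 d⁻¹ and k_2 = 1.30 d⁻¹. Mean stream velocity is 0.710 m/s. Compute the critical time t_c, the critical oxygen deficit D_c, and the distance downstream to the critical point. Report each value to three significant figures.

t_c ≈ 1.64 d; D_c ≈ 1.78 mg/L; x_c ≈ 101 km

At the critical point dD/dt = 0, so k_d L₀ e^(−k_d t) = k_2 D. Substituting D(t) from the Streeter–Phelps equation and solving for t gives
t_c = ln[(k_2/k_d)(1 − D₀(k_2−k_d)/(k_d L₀))] / (k_2−k_d).
Here k_2−k_d = 1.216 d⁻¹ and 1 − D₀(k_2−k_d)/(k_d L₀) = 1 − 1.15×1.216/(0.0840×31.7) = 0.4748, so
t_c = ln(15.48 × 0.4748) / 1.216 = 1.995 / 1.216 = 1.640 d.
L(t_c) = L₀ e^(−k_d t_c) = 31.7 × 0.8713 = 27.62 mg/L, and at the critical point k_2 D_c = k_d L, so D_c = (0.0840/1.30) × 27.62 = 1.785 mg/L.
x_c = v t_c = 0.710 m/s × 1.640 d × 86400 s/d = 100600 m ≈ 101 km.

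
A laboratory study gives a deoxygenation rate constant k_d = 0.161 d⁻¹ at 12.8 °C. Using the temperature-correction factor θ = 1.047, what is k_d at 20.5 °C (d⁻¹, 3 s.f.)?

k_d ≈ 0.229 d⁻¹

k_d(T₂) = k_d(T₁) · θ^(T₂−T₁) = 0.161 × 1.047^(20.5−12.8)
= 0.161 × 1.047^7.70 = 0.161 × 1.424 = 0.2293 d⁻¹.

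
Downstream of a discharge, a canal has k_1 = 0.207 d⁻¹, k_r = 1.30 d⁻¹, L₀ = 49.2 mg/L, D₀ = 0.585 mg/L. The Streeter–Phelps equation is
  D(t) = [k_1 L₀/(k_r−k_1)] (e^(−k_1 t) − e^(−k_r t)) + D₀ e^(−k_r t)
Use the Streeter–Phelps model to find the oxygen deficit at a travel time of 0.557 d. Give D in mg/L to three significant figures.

k_1 L₀/(k_r−k_1) = 0.207×49.2/(1.30−0.207) = 10.18/1.093 = 9.318 mg/L.
e^(−k_1 t) = e^(−0.207×0.5570) = 0.8911; e^(−k_r t) = e^(−1.30×0.5570) = 0.4848.
D = 9.318 × (0.8911 − 0.4848) + 0.585 × 0.4848 = 3.786 + 0.2836 = 4.070 mg/L.

D ≈ 4.07 mg/L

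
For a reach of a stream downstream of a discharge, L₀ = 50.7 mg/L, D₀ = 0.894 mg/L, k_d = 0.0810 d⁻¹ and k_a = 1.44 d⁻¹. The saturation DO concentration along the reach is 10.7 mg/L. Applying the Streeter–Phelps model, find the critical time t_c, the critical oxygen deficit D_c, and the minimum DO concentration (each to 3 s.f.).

At the critical point dD/dt = 0, so k_d L₀ e^(−k_d t) = k_a D. Substituting D(t) from the Streeter–Phelps equation and solving for t gives
t_c = ln[(k_a/k_d)(1 − D₀(k_a−k_d)/(k_d L₀))] / (k_a−k_d).
Here k_a−k_d = 1.359 d⁻¹ and 1 − D₀(k_a−k_d)/(k_d L₀) = 1 − 0.894×1.359/(0.0810×50.7) = 0.7042, so
t_c = ln(17.78 × 0.7042) / 1.359 = 2.527 / 1.359 = 1.860 d.
D_c = (k_d/k_a) L₀ e^(−k_d t_c) = (0.0810/1.44) × 50.7 × e^(−0.0810×1.860) = 0.05625 × 50.7 × 0.8602 = 2.453 mg/L.
Minimum DO = C_s − D_c = 10.7 − 2.453 = 8.247 mg/L.

t_c ≈ 1.86 d; D_c ≈ 2.45 mg/L; min DO ≈ 8.25 mg/L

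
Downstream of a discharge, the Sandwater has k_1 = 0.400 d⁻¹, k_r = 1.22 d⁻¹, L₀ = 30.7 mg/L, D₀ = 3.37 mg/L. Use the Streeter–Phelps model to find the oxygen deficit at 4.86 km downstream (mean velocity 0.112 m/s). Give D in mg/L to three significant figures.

Travel time t = x/v = 4.86 km / (0.112 m/s) = 4860 m / 0.112 m/s = 43390 s = 0.5022 d.
k_1 L₀/(k_r−k_1) = 0.400×30.7/(1.22−0.400) = 12.28/0.8200 = 14.98 mg/L.
e^(−k_1 t) = e^(−0.400×0.5022) = 0.8180; e^(−k_r t) = e^(−1.22×0.5022) = 0.5419.
D = 14.98 × (0.8180 − 0.5419) + 3.37 × 0.5419 = 4.135 + 1.826 = 5.961 mg/L.

D ≈ 5.96 mg/L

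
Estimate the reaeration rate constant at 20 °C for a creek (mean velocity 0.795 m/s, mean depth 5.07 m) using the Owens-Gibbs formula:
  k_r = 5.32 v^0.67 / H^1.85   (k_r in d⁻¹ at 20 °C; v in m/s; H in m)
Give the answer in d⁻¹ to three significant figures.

k_r = 5.32 × 0.795^0.67 / 5.07^1.85 = 5.32 × 0.8575 / 20.15 = 0.2264 d⁻¹.

k_r ≈ 0.226 d⁻¹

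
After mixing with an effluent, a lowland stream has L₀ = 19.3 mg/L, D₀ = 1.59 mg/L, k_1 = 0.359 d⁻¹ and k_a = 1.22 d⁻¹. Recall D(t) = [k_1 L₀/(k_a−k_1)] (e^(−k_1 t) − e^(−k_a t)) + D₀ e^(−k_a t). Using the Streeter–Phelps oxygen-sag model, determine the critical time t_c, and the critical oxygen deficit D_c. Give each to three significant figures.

At the critical point dD/dt = 0, so k_1 L₀ e^(−k_1 t) = k_a D. Substituting D(t) from the Streeter–Phelps equation and solving for t gives
t_c = ln[(k_a/k_1)(1 − D₀(k_a−k_1)/(k_1 L₀))] / (k_a−k_1).
Here k_a−k_1 = 0.8610 d⁻¹ and 1 − D₀(k_a−k_1)/(k_1 L₀) = 1 − 1.59×0.8610/(0.359×19.3) = 0.8024, so
t_c = ln(3.398 × 0.8024) / 0.8610 = 1.003 / 0.8610 = 1.165 d.
D_c = (k_1/k_a) L₀ e^(−k_1 t_c) = (0.359/1.22) × 19.3 × e^(−0.359×1.165) = 0.2943 × 19.3 × 0.6582 = 3.738 mg/L.

t_c ≈ 1.17 d; D_c ≈ 3.74 mg/L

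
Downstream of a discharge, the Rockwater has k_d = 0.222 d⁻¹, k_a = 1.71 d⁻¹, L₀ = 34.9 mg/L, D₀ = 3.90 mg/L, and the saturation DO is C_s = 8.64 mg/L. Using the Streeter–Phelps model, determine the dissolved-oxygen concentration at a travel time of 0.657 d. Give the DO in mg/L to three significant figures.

DO ≈ 4.56 mg/L

k_d L₀/(k_a−k_d) = 0.222×34.9/(1.71−0.222) = 7.748/1.488 = 5.207 mg/L.
e^(−k_d t) = e^(−0.222×0.6570) = 0.8643; e^(−k_a t) = e^(−1.71×0.6570) = 0.3251.
D = 5.207 × (0.8643 − 0.3251) + 3.90 × 0.3251 = 2.807 + 1.268 = 4.075 mg/L.
DO = C_s − D = 8.64 − 4.075 = 4.565 mg/L.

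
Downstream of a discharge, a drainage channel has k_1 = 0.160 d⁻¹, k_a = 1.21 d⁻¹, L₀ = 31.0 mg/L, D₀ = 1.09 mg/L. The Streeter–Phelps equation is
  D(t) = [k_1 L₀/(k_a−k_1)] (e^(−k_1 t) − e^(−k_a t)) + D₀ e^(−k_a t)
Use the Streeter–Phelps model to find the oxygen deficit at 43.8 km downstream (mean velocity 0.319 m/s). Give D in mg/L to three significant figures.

Travel time t = x/v = 43.8 km / (0.319 m/s) = 43800 m / 0.319 m/s = 137300 s = 1.589 d.
k_1 L₀/(k_a−k_1) = 0.160×31.0/(1.21−0.160) = 4.960/1.050 = 4.724 mg/L.
e^(−k_1 t) = e^(−0.160×1.589) = 0.7755; e^(−k_a t) = e^(−1.21×1.589) = 0.1462.
D = 4.724 × (0.7755 − 0.1462) + 1.09 × 0.1462 = 2.973 + 0.1593 = 3.132 mg/L.

D ≈ 3.13 mg/L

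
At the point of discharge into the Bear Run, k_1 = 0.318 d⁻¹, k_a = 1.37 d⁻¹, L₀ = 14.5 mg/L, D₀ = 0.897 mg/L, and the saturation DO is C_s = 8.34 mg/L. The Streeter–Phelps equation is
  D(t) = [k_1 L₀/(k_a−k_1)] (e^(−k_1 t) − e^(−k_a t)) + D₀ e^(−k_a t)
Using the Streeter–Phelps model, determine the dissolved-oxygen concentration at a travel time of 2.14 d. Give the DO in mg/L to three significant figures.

DO ≈ 6.31 mg/L

k_1 L₀/(k_a−k_1) = 0.318×14.5/(1.37−0.318) = 4.611/1.052 = 4.383 mg/L.
e^(−k_1 t) = e^(−0.318×2.140) = 0.5064; e^(−k_a t) = e^(−1.37×2.140) = 0.05330.
D = 4.383 × (0.5064 − 0.05330) + 0.897 × 0.05330 = 1.986 + 0.04781 = 2.034 mg/L.
DO = C_s − D = 8.34 − 2.034 = 6.306 mg/L.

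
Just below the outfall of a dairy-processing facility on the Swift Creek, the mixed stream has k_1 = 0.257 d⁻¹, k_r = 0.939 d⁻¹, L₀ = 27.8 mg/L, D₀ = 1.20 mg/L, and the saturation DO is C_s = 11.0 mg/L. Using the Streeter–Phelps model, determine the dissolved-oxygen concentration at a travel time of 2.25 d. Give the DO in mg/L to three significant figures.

DO ≈ 6.25 mg/L

k_1 L₀/(k_r−k_1) = 0.257×27.8/(0.939−0.257) = 7.145/0.6820 = 10.48 mg/L.
e^(−k_1 t) = e^(−0.257×2.250) = 0.5609; e^(−k_r t) = e^(−0.939×2.250) = 0.1209.
D = 10.48 × (0.5609 − 0.1209) + 1.20 × 0.1209 = 4.609 + 0.1451 = 4.754 mg/L.
DO = C_s − D = 11.0 − 4.754 = 6.246 mg/L.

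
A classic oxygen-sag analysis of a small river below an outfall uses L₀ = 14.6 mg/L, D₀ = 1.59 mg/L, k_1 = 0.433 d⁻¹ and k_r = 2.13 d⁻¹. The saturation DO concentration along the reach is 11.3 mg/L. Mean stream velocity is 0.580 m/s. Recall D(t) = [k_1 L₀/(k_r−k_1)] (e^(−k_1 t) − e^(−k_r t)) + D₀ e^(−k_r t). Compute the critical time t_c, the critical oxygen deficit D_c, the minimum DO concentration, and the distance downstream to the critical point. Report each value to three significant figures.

t_c ≈ 0.611 d; D_c ≈ 2.28 mg/L; min DO ≈ 9.02 mg/L; x_c ≈ 30.6 km

With k_r/k_1 = 4.919 and 1 − D₀(k_r−k_1)/(k_1 L₀) = 0.5732,
t_c = ln(4.919 × 0.5732) / (2.13 − 0.433) = ln(2.820) / 1.697 = 1.037/1.697 = 0.6108 d.
D_c = (k_1/k_r) L₀ e^(−k_1 t_c) = (0.433/2.13) × 14.6 × e^(−0.433×0.6108) = 0.2033 × 14.6 × 0.7676 = 2.278 mg/L.
Minimum DO = C_s − D_c = 11.3 − 2.278 = 9.022 mg/L.
x_c = v t_c = 0.580 m/s × 0.6108 d × 86400 s/d = 30610 m ≈ 30.6 km.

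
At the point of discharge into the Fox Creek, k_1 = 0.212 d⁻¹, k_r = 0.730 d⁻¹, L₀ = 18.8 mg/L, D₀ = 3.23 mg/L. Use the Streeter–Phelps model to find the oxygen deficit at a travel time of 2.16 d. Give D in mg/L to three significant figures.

D ≈ 3.94 mg/L

k_1 L₀/(k_r−k_1) = 0.212×18.8/(0.730−0.212) = 3.986/0.5180 = 7.694 mg/L.
e^(−k_1 t) = e^(−0.212×2.160) = 0.6326; e^(−k_r t) = e^(−0.730×2.160) = 0.2066.
D = 7.694 × (0.6326 − 0.2066) + 3.23 × 0.2066 = 3.277 + 0.6674 = 3.945 mg/L.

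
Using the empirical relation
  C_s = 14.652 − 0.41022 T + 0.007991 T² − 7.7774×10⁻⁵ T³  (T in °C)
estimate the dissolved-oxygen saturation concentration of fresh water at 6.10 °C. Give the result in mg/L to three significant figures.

C_s = 14.652 − 0.41022×6.10 + 0.007991×6.10² − 7.7774×10⁻⁵×6.10³ = 12.43 mg/L.

C_s ≈ 12.4 mg/L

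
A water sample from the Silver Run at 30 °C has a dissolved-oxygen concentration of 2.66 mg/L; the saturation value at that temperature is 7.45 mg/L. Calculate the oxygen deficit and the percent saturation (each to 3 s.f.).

D = C_s − C = 7.45 − 2.66 = 4.79 mg/L.
% saturation = 2.66/7.45 × 100 = 35.7 %.

D ≈ 4.79 mg/L; 35.7 % saturation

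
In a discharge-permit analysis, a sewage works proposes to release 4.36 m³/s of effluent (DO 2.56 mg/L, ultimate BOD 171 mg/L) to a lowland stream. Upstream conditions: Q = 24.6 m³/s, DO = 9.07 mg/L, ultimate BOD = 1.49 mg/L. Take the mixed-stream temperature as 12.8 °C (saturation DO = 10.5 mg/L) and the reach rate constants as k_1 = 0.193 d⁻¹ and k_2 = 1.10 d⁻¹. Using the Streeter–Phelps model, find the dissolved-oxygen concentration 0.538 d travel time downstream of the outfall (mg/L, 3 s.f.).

DO ≈ 7.17 mg/L

Mixed DO = (24.6×9.07 + 4.36×2.56)/(24.6+4.36) = 234.3/28.96 = 8.090 mg/L.
Mixed L₀ = (24.6×1.49 + 4.36×171)/(28.96) = 782.2/28.96 = 27.01 mg/L.
Initial deficit D₀ = C_s − DO₀ = 10.5 − 8.090 = 2.410 mg/L.
D(0.538) = [0.193×27.01/(1.10−0.193)](e^(−0.193×0.538) − e^(−1.10×0.538)) + 2.410 e^(−1.10×0.538)
= 5.747 × (0.9014 − 0.5533) + 2.410 × 0.5533 = 3.334 mg/L.
DO = 10.5 − 3.334 = 7.166 mg/L.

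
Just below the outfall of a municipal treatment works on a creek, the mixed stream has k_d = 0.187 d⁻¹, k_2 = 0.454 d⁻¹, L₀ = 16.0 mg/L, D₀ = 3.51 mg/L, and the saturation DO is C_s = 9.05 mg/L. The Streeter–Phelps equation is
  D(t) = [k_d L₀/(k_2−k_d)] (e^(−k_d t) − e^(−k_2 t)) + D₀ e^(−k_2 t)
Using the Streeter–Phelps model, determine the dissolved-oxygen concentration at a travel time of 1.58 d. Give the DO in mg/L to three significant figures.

k_d L₀/(k_2−k_d) = 0.187×16.0/(0.454−0.187) = 2.992/0.2670 = 11.21 mg/L.
e^(−k_d t) = e^(−0.187×1.580) = 0.7442; e^(−k_2 t) = e^(−0.454×1.580) = 0.4881.
D = 11.21 × (0.7442 − 0.4881) + 3.51 × 0.4881 = 2.870 + 1.713 = 4.583 mg/L.
DO = C_s − D = 9.05 − 4.583 = 4.467 mg/L.

DO ≈ 4.47 mg/L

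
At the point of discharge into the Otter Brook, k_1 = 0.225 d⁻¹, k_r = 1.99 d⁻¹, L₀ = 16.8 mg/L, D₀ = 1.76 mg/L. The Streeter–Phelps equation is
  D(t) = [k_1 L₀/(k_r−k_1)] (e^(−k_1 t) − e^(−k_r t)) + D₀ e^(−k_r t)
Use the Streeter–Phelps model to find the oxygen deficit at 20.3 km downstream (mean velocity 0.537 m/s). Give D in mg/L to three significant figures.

D ≈ 1.78 mg/L

Travel time t = x/v = 20.3 km / (0.537 m/s) = 20300 m / 0.537 m/s = 37800 s = 0.4375 d.
k_1 L₀/(k_r−k_1) = 0.225×16.8/(1.99−0.225) = 3.780/1.765 = 2.142 mg/L.
e^(−k_1 t) = e^(−0.225×0.4375) = 0.9062; e^(−k_r t) = e^(−1.99×0.4375) = 0.4187.
D = 2.142 × (0.9062 − 0.4187) + 1.76 × 0.4187 = 1.044 + 0.7368 = 1.781 mg/L.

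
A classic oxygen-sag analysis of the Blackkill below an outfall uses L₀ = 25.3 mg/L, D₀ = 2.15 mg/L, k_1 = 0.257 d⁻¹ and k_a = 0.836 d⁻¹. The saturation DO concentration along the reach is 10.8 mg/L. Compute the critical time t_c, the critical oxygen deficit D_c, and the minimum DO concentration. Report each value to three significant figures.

t_c ≈ 1.67 d; D_c ≈ 5.06 mg/L; min DO ≈ 5.74 mg/L

t_c = [1/(k_a−k_1)] ln[(k_a/k_1)(1 − D₀(k_a−k_1)/(k_1 L₀))]
= [1/(0.836−0.257)] ln[(0.836/0.257)(1 − 2.15×0.5790/(0.257×25.3))]
= (1/0.5790) ln[3.253 × 0.8085] = 1.727 × ln(2.630) = 1.727 × 0.9670 = 1.670 d.
L(t_c) = L₀ e^(−k_1 t_c) = 25.3 × 0.6510 = 16.47 mg/L, and at the critical point k_a D_c = k_1 L, so D_c = (0.257/0.836) × 16.47 = 5.063 mg/L.
Minimum DO = C_s − D_c = 10.8 − 5.063 = 5.737 mg/L.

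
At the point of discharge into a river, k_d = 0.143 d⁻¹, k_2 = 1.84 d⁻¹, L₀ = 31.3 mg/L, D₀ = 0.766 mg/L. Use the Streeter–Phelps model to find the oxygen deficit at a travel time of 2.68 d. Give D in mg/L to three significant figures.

k_d L₀/(k_2−k_d) = 0.143×31.3/(1.84−0.143) = 4.476/1.697 = 2.638 mg/L.
e^(−k_d t) = e^(−0.143×2.680) = 0.6816; e^(−k_2 t) = e^(−1.84×2.680) = 0.007218.
D = 2.638 × (0.6816 − 0.007218) + 0.766 × 0.007218 = 1.779 + 0.005529 = 1.784 mg/L.

D ≈ 1.78 mg/L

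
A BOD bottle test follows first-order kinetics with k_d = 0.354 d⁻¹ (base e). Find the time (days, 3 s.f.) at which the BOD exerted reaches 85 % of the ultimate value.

y/L₀ = 1 − e^(−k_d t) = 0.85 ⇒ e^(−k_d t) = 0.150
t = −ln(0.150) / 0.354 = 1.897 / 0.354 = 5.359 d.

t ≈ 5.36 d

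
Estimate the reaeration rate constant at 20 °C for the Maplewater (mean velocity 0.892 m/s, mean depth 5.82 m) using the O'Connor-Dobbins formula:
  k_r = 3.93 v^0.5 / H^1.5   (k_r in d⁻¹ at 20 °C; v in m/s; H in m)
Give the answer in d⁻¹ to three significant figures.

k_r ≈ 0.264 d⁻¹

k_r = 3.93 × 0.892^0.5 / 5.82^1.5 = 3.93 × 0.9445 / 14.04 = 0.2644 d⁻¹.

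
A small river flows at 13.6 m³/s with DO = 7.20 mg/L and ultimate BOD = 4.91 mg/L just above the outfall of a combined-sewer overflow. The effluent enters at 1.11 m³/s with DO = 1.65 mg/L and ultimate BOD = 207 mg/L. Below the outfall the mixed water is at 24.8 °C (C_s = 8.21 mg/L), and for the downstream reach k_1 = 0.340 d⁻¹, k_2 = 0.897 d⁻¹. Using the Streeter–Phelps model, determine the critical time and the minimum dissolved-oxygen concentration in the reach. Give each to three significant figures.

Mixed DO = (13.6×7.20 + 1.11×1.65)/(13.6+1.11) = 99.75/14.71 = 6.781 mg/L.
Mixed L₀ = (13.6×4.91 + 1.11×207)/(14.71) = 296.5/14.71 = 20.16 mg/L.
Initial deficit D₀ = C_s − DO₀ = 8.21 − 6.781 = 1.429 mg/L.
t_c = (1/0.5570) ln[(0.897/0.340)(1 − 1.429×0.5570/(0.340×20.16))] = 1.795 × ln(2.332) = 1.520 d.
D_c = (0.340/0.897) × 20.16 × e^(−0.340×1.520) = 0.3790 × 20.16 × 0.5964 = 4.557 mg/L.
Minimum DO = 8.21 − 4.557 = 3.653 mg/L.

t_c ≈ 1.52 d; minimum DO ≈ 3.65 mg/L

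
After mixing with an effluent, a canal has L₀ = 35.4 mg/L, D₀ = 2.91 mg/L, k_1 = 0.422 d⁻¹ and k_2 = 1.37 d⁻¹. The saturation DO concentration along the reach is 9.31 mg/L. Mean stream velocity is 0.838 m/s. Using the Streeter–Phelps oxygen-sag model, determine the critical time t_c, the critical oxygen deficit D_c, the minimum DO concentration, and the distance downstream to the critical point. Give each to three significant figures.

t_c ≈ 1.03 d; D_c ≈ 7.07 mg/L; min DO ≈ 2.24 mg/L; x_c ≈ 74.3 km

With k_2/k_1 = 3.246 and 1 − D₀(k_2−k_1)/(k_1 L₀) = 0.8153,
t_c = ln(3.246 × 0.8153) / (1.37 − 0.422) = ln(2.647) / 0.9480 = 0.9734/0.9480 = 1.027 d.
L(t_c) = L₀ e^(−k_1 t_c) = 35.4 × 0.6484 = 22.95 mg/L, and at the critical point k_2 D_c = k_1 L, so D_c = (0.422/1.37) × 22.95 = 7.070 mg/L.
Minimum DO = C_s − D_c = 9.31 − 7.070 = 2.240 mg/L.
x_c = v t_c = 0.838 m/s × 1.027 d × 86400 s/d = 74340 m ≈ 74.3 km.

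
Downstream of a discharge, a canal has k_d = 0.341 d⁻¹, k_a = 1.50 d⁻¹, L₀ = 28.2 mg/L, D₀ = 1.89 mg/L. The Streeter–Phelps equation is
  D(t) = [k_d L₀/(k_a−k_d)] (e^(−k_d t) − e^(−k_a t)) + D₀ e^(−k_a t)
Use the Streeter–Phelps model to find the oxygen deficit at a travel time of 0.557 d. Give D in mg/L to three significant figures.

k_d L₀/(k_a−k_d) = 0.341×28.2/(1.50−0.341) = 9.616/1.159 = 8.297 mg/L.
e^(−k_d t) = e^(−0.341×0.5570) = 0.8270; e^(−k_a t) = e^(−1.50×0.5570) = 0.4337.
D = 8.297 × (0.8270 − 0.4337) + 1.89 × 0.4337 = 3.264 + 0.8196 = 4.083 mg/L.

D ≈ 4.08 mg/L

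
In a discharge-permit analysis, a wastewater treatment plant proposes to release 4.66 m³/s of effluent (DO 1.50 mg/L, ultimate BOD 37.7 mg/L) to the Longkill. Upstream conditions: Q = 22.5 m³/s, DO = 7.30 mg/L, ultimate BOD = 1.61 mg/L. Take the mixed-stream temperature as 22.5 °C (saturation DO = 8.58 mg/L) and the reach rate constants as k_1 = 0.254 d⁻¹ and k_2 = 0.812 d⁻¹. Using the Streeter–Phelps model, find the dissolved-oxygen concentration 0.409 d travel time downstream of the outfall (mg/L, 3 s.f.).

Mixed DO = (22.5×7.30 + 4.66×1.50)/(22.5+4.66) = 171.2/27.16 = 6.305 mg/L.
Mixed L₀ = (22.5×1.61 + 4.66×37.7)/(27.16) = 211.9/27.16 = 7.802 mg/L.
Initial deficit D₀ = C_s − DO₀ = 8.58 − 6.305 = 2.275 mg/L.
D(0.409) = [0.254×7.802/(0.812−0.254)](e^(−0.254×0.409) − e^(−0.812×0.409)) + 2.275 e^(−0.812×0.409)
= 3.552 × (0.9013 − 0.7174) + 2.275 × 0.7174 = 2.285 mg/L.
DO = 8.58 − 2.285 = 6.295 mg/L.

DO ≈ 6.29 mg/L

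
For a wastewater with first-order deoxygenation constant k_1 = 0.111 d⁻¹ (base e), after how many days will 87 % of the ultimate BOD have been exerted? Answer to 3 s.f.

y/L₀ = 1 − e^(−k_1 t) = 0.87 ⇒ e^(−k_1 t) = 0.130
t = −ln(0.130) / 0.111 = 2.040 / 0.111 = 18.38 d.

t ≈ 18.4 d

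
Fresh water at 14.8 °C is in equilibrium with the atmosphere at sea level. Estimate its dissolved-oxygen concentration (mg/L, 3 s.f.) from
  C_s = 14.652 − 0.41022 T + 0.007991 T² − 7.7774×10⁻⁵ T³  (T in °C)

C_s = 14.652 − 0.41022×14.8 + 0.007991×14.8² − 7.7774×10⁻⁵×14.8³ = 10.08 mg/L.

C_s ≈ 10.1 mg/L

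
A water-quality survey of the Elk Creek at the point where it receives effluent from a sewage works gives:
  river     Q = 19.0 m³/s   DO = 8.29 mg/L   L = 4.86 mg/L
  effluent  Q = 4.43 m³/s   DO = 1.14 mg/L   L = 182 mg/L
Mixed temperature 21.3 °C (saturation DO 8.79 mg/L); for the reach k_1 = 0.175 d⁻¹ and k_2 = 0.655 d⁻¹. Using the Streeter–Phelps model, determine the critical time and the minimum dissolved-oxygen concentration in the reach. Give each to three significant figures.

t_c ≈ 2.45 d; minimum DO ≈ 2.12 mg/L

Mixed DO = (19.0×8.29 + 4.43×1.14)/(19.0+4.43) = 162.6/23.43 = 6.938 mg/L.
Mixed L₀ = (19.0×4.86 + 4.43×182)/(23.43) = 898.6/23.43 = 38.35 mg/L.
Initial deficit D₀ = C_s − DO₀ = 8.79 − 6.938 = 1.852 mg/L.
t_c = (1/0.4800) ln[(0.655/0.175)(1 − 1.852×0.4800/(0.175×38.35))] = 2.083 × ln(3.247) = 2.454 d.
D_c = (0.175/0.655) × 38.35 × e^(−0.175×2.454) = 0.2672 × 38.35 × 0.6509 = 6.670 mg/L.
Minimum DO = 8.79 − 6.670 = 2.120 mg/L.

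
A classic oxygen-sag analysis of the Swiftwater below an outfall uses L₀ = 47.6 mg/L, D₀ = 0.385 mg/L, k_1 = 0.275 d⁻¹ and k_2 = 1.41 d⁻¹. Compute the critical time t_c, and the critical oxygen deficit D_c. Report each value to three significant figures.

With k_2/k_1 = 5.127 and 1 − D₀(k_2−k_1)/(k_1 L₀) = 0.9666,
t_c = ln(5.127 × 0.9666) / (1.41 − 0.275) = ln(4.956) / 1.135 = 1.601/1.135 = 1.410 d.
L(t_c) = L₀ e^(−k_1 t_c) = 47.6 × 0.6785 = 32.30 mg/L, and at the critical point k_2 D_c = k_1 L, so D_c = (0.275/1.41) × 32.30 = 6.299 mg/L.

t_c ≈ 1.41 d; D_c ≈ 6.30 mg/L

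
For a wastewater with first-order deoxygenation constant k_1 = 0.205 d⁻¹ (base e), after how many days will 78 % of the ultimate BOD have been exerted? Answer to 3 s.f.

y/L₀ = 1 − e^(−k_1 t) = 0.78 ⇒ e^(−k_1 t) = 0.220
t = −ln(0.220) / 0.205 = 1.514 / 0.205 = 7.386 d.

t ≈ 7.39 d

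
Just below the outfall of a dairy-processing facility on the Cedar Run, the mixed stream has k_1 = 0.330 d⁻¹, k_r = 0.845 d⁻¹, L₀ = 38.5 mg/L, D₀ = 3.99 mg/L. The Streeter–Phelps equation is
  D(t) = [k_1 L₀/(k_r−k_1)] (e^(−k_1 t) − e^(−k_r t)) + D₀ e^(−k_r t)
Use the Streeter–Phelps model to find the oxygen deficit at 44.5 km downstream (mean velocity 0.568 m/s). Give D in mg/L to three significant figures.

Travel time t = x/v = 44.5 km / (0.568 m/s) = 44500 m / 0.568 m/s = 78350 s = 0.9068 d.
k_1 L₀/(k_r−k_1) = 0.330×38.5/(0.845−0.330) = 12.71/0.5150 = 24.67 mg/L.
e^(−k_1 t) = e^(−0.330×0.9068) = 0.7414; e^(−k_r t) = e^(−0.845×0.9068) = 0.4648.
D = 24.67 × (0.7414 − 0.4648) + 3.99 × 0.4648 = 6.824 + 1.854 = 8.679 mg/L.

D ≈ 8.68 mg/L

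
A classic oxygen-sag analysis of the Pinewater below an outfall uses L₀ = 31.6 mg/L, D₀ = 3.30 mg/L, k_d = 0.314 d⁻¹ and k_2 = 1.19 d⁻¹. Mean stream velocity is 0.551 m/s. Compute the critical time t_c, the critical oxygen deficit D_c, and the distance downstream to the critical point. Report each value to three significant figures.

t_c = [1/(k_2−k_d)] ln[(k_2/k_d)(1 − D₀(k_2−k_d)/(k_d L₀))]
= [1/(1.19−0.314)] ln[(1.19/0.314)(1 − 3.30×0.8760/(0.314×31.6))]
= (1/0.8760) ln[3.790 × 0.7087] = 1.142 × ln(2.686) = 1.142 × 0.9879 = 1.128 d.
L(t_c) = L₀ e^(−k_d t_c) = 31.6 × 0.7018 = 22.18 mg/L, and at the critical point k_2 D_c = k_d L, so D_c = (0.314/1.19) × 22.18 = 5.852 mg/L.
x_c = v t_c = 0.551 m/s × 1.128 d × 86400 s/d = 53690 m ≈ 53.7 km.

t_c ≈ 1.13 d; D_c ≈ 5.85 mg/L; x_c ≈ 53.7 km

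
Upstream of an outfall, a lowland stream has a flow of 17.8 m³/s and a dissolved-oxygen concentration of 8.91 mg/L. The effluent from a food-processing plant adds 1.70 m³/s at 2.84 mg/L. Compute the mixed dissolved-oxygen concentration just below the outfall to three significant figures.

8.38 mg/L

Flow-weighted mixing: C = (Q_r C_r + Q_w C_w)/(Q_r + Q_w)
= (17.8×8.91 + 1.70×2.84)/(17.8 + 1.70) = 163.4/19.50 = 8.381 mg/L.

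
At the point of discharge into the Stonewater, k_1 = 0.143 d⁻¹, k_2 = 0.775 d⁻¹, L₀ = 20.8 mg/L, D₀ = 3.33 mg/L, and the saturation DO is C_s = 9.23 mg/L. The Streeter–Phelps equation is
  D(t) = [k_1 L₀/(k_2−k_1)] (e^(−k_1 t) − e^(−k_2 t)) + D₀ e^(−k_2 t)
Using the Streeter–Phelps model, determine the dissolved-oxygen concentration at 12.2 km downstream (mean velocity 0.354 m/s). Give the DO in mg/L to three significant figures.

DO ≈ 5.79 mg/L

Travel time t = x/v = 12.2 km / (0.354 m/s) = 12200 m / 0.354 m/s = 34460 s = 0.3989 d.
k_1 L₀/(k_2−k_1) = 0.143×20.8/(0.775−0.143) = 2.974/0.6320 = 4.706 mg/L.
e^(−k_1 t) = e^(−0.143×0.3989) = 0.9446; e^(−k_2 t) = e^(−0.775×0.3989) = 0.7341.
D = 4.706 × (0.9446 − 0.7341) + 3.33 × 0.7341 = 0.9906 + 2.444 = 3.435 mg/L.
DO = C_s − D = 9.23 − 3.435 = 5.795 mg/L.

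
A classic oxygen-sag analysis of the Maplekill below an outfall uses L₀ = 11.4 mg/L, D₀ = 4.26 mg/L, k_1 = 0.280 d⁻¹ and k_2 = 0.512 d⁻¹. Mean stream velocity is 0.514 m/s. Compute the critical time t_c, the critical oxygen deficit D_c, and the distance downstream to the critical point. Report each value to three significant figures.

At the critical point dD/dt = 0, so k_1 L₀ e^(−k_1 t) = k_2 D. Substituting D(t) from the Streeter–Phelps equation and solving for t gives
t_c = ln[(k_2/k_1)(1 − D₀(k_2−k_1)/(k_1 L₀))] / (k_2−k_1).
Here k_2−k_1 = 0.2320 d⁻¹ and 1 − D₀(k_2−k_1)/(k_1 L₀) = 1 − 4.26×0.2320/(0.280×11.4) = 0.6904, so
t_c = ln(1.829 × 0.6904) / 0.2320 = 0.2330 / 0.2320 = 1.004 d.
D_c = (k_1/k_2) L₀ e^(−k_1 t_c) = (0.280/0.512) × 11.4 × e^(−0.280×1.004) = 0.5469 × 11.4 × 0.7549 = 4.706 mg/L.
x_c = v t_c = 0.514 m/s × 1.004 d × 86400 s/d = 44600 m ≈ 44.6 km.

t_c ≈ 1.00 d; D_c ≈ 4.71 mg/L; x_c ≈ 44.6 km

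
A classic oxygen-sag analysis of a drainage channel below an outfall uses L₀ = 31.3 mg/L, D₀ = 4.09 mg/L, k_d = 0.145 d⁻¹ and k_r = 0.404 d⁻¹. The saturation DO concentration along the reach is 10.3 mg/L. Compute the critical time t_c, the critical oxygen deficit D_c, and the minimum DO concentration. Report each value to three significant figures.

t_c ≈ 2.93 d; D_c ≈ 7.35 mg/L; min DO ≈ 2.95 mg/L

With k_r/k_d = 2.786 and 1 − D₀(k_r−k_d)/(k_d L₀) = 0.7666,
t_c = ln(2.786 × 0.7666) / (0.404 − 0.145) = ln(2.136) / 0.2590 = 0.7589/0.2590 = 2.930 d.
D_c = (k_d/k_r) L₀ e^(−k_d t_c) = (0.145/0.404) × 31.3 × e^(−0.145×2.930) = 0.3589 × 31.3 × 0.6539 = 7.345 mg/L.
Minimum DO = C_s − D_c = 10.3 − 7.345 = 2.955 mg/L.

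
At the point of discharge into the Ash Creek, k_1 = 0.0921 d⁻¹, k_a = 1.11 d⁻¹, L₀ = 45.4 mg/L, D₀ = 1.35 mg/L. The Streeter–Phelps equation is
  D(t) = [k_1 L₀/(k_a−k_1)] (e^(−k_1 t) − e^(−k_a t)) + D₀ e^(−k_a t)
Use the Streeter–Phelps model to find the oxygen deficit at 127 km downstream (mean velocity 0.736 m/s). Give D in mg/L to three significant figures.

Travel time t = x/v = 127 km / (0.736 m/s) = 127000 m / 0.736 m/s = 172600 s = 1.997 d.
k_1 L₀/(k_a−k_1) = 0.0921×45.4/(1.11−0.0921) = 4.181/1.018 = 4.108 mg/L.
e^(−k_1 t) = e^(−0.0921×1.997) = 0.8320; e^(−k_a t) = e^(−1.11×1.997) = 0.1090.
D = 4.108 × (0.8320 − 0.1090) + 1.35 × 0.1090 = 2.970 + 0.1471 = 3.117 mg/L.

D ≈ 3.12 mg/L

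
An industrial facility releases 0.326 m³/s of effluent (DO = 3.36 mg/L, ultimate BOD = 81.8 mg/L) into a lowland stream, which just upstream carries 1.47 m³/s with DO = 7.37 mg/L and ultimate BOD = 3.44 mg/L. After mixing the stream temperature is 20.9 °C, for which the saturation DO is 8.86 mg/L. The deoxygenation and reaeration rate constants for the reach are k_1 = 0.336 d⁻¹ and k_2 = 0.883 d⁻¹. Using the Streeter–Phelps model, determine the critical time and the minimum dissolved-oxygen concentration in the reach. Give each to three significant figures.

t_c ≈ 1.35 d; minimum DO ≈ 4.59 mg/L

Mixed DO = (1.47×7.37 + 0.326×3.36)/(1.47+0.326) = 11.93/1.796 = 6.642 mg/L.
Mixed L₀ = (1.47×3.44 + 0.326×81.8)/(1.796) = 31.72/1.796 = 17.66 mg/L.
Initial deficit D₀ = C_s − DO₀ = 8.86 − 6.642 = 2.218 mg/L.
t_c = (1/0.5470) ln[(0.883/0.336)(1 − 2.218×0.5470/(0.336×17.66))] = 1.828 × ln(2.091) = 1.348 d.
D_c = (0.336/0.883) × 17.66 × e^(−0.336×1.348) = 0.3805 × 17.66 × 0.6357 = 4.273 mg/L.
Minimum DO = 8.86 − 4.273 = 4.587 mg/L.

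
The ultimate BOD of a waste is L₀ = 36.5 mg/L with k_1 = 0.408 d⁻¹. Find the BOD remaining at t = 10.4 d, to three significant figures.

L ≈ 0.524 mg/L

L_t = L₀ e^(−k_1 t) = 36.5 × e^(−0.408×10.4) = 36.5 × 0.01436 = 0.5242 mg/L.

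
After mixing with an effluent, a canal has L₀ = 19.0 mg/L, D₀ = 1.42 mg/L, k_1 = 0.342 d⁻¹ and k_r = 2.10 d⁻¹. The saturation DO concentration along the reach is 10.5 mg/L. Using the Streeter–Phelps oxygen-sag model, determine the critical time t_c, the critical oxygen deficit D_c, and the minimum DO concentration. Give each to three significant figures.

t_c ≈ 0.757 d; D_c ≈ 2.39 mg/L; min DO ≈ 8.11 mg/L

With k_r/k_1 = 6.140 and 1 − D₀(k_r−k_1)/(k_1 L₀) = 0.6158,
t_c = ln(6.140 × 0.6158) / (2.10 − 0.342) = ln(3.781) / 1.758 = 1.330/1.758 = 0.7566 d.
L(t_c) = L₀ e^(−k_1 t_c) = 19.0 × 0.7720 = 14.67 mg/L, and at the critical point k_r D_c = k_1 L, so D_c = (0.342/2.10) × 14.67 = 2.389 mg/L.
Minimum DO = C_s − D_c = 10.5 − 2.389 = 8.111 mg/L.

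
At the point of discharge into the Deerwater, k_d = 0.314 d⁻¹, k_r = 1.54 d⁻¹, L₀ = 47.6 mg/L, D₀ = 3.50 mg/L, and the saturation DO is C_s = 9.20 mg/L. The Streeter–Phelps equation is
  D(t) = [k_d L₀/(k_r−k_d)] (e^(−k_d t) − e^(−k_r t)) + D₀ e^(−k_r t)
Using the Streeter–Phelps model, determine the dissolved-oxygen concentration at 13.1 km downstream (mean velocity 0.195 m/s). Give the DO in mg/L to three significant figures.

Travel time t = x/v = 13.1 km / (0.195 m/s) = 13100 m / 0.195 m/s = 67180 s = 0.7775 d.
k_d L₀/(k_r−k_d) = 0.314×47.6/(1.54−0.314) = 14.95/1.226 = 12.19 mg/L.
e^(−k_d t) = e^(−0.314×0.7775) = 0.7834; e^(−k_r t) = e^(−1.54×0.7775) = 0.3020.
D = 12.19 × (0.7834 − 0.3020) + 3.50 × 0.3020 = 5.869 + 1.057 = 6.926 mg/L.
DO = C_s − D = 9.20 − 6.926 = 2.274 mg/L.

DO ≈ 2.27 mg/L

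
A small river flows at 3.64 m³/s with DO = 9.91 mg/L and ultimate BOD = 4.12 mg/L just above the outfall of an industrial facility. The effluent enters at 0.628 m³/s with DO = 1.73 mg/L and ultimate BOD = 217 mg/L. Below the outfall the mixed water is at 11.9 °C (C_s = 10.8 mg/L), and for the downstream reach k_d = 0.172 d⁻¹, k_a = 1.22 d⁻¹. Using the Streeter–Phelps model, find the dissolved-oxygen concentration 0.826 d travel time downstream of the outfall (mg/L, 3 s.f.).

Mixed DO = (3.64×9.91 + 0.628×1.73)/(3.64+0.628) = 37.16/4.268 = 8.706 mg/L.
Mixed L₀ = (3.64×4.12 + 0.628×217)/(4.268) = 151.3/4.268 = 35.44 mg/L.
Initial deficit D₀ = C_s − DO₀ = 10.8 − 8.706 = 2.094 mg/L.
D(0.826) = [0.172×35.44/(1.22−0.172)](e^(−0.172×0.826) − e^(−1.22×0.826)) + 2.094 e^(−1.22×0.826)
= 5.817 × (0.8676 − 0.3651) + 2.094 × 0.3651 = 3.687 mg/L.
DO = 10.8 − 3.687 = 7.113 mg/L.

DO ≈ 7.11 mg/L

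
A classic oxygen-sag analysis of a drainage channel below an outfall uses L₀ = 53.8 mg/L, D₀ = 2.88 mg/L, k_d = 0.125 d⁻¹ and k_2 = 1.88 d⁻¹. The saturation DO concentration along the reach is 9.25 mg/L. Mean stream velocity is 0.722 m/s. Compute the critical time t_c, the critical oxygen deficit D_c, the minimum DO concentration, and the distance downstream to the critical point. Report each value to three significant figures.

t_c ≈ 0.751 d; D_c ≈ 3.26 mg/L; min DO ≈ 5.99 mg/L; x_c ≈ 46.9 km

t_c = [1/(k_2−k_d)] ln[(k_2/k_d)(1 − D₀(k_2−k_d)/(k_d L₀))]
= [1/(1.88−0.125)] ln[(1.88/0.125)(1 − 2.88×1.755/(0.125×53.8))]
= (1/1.755) ln[15.04 × 0.2484] = 0.5698 × ln(3.736) = 0.5698 × 1.318 = 0.7510 d.
L(t_c) = L₀ e^(−k_d t_c) = 53.8 × 0.9104 = 48.98 mg/L, and at the critical point k_2 D_c = k_d L, so D_c = (0.125/1.88) × 48.98 = 3.257 mg/L.
Minimum DO = C_s − D_c = 9.25 − 3.257 = 5.993 mg/L.
x_c = v t_c = 0.722 m/s × 0.7510 d × 86400 s/d = 46850 m ≈ 46.9 km.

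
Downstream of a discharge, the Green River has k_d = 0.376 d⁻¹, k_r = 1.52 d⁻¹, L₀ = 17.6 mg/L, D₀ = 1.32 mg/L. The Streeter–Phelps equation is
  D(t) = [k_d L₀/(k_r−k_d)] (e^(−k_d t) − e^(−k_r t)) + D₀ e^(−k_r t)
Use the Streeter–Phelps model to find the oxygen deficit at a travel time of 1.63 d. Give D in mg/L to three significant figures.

D ≈ 2.76 mg/L

k_d L₀/(k_r−k_d) = 0.376×17.6/(1.52−0.376) = 6.618/1.144 = 5.785 mg/L.
e^(−k_d t) = e^(−0.376×1.630) = 0.5418; e^(−k_r t) = e^(−1.52×1.630) = 0.08394.
D = 5.785 × (0.5418 − 0.08394) + 1.32 × 0.08394 = 2.648 + 0.1108 = 2.759 mg/L.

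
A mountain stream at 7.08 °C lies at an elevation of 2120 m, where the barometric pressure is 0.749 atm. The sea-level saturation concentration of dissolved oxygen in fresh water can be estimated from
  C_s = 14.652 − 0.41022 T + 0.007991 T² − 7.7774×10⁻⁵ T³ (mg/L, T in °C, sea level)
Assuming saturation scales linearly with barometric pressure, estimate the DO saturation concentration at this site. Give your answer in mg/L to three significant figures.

At sea level: C_s = 14.652 − 0.41022×7.08 + 0.007991×7.08² − 7.7774×10⁻⁵×7.08³ = 12.12 mg/L.
Pressure correction: C_s' = 12.12 × 0.749 = 9.078 mg/L.

C_s ≈ 9.08 mg/L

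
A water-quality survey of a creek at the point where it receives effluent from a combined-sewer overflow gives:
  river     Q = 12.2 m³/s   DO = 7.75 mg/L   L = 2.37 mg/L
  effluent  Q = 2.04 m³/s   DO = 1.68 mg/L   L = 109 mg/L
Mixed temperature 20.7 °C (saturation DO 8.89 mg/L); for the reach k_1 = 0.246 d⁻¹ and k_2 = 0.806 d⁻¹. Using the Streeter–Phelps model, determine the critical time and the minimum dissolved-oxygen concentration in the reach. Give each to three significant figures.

Mixed DO = (12.2×7.75 + 2.04×1.68)/(12.2+2.04) = 97.98/14.24 = 6.880 mg/L.
Mixed L₀ = (12.2×2.37 + 2.04×109)/(14.24) = 251.3/14.24 = 17.65 mg/L.
Initial deficit D₀ = C_s − DO₀ = 8.89 − 6.880 = 2.010 mg/L.
t_c = (1/0.5600) ln[(0.806/0.246)(1 − 2.010×0.5600/(0.246×17.65))] = 1.786 × ln(2.427) = 1.583 d.
D_c = (0.246/0.806) × 17.65 × e^(−0.246×1.583) = 0.3052 × 17.65 × 0.6774 = 3.648 mg/L.
Minimum DO = 8.89 − 3.648 = 5.242 mg/L.

t_c ≈ 1.58 d; minimum DO ≈ 5.24 mg/L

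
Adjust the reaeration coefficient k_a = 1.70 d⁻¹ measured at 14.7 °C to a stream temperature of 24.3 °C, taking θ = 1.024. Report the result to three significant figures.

k_a(T₂) = k_a(T₁) · θ^(T₂−T₁) = 1.70 × 1.024^(24.3−14.7)
= 1.70 × 1.024^9.60 = 1.70 × 1.256 = 2.135 d⁻¹.

k_a ≈ 2.13 d⁻¹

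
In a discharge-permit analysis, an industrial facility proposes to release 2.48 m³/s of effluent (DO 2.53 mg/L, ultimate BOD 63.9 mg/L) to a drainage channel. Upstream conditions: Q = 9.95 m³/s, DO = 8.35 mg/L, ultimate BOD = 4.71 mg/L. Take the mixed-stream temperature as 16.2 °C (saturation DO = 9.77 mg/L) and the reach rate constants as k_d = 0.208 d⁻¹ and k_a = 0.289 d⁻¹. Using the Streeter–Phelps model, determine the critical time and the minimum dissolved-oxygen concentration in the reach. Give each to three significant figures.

t_c ≈ 3.29 d; minimum DO ≈ 3.77 mg/L

Mixed DO = (9.95×8.35 + 2.48×2.53)/(9.95+2.48) = 89.36/12.43 = 7.189 mg/L.
Mixed L₀ = (9.95×4.71 + 2.48×63.9)/(12.43) = 205.3/12.43 = 16.52 mg/L.
Initial deficit D₀ = C_s − DO₀ = 9.77 − 7.189 = 2.581 mg/L.
t_c = (1/0.08100) ln[(0.289/0.208)(1 − 2.581×0.08100/(0.208×16.52))] = 12.35 × ln(1.305) = 3.285 d.
D_c = (0.208/0.289) × 16.52 × e^(−0.208×3.285) = 0.7197 × 16.52 × 0.5049 = 6.003 mg/L.
Minimum DO = 9.77 − 6.003 = 3.767 mg/L.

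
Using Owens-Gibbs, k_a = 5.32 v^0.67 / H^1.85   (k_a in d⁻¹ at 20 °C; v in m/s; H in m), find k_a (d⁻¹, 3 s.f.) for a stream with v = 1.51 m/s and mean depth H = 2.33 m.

k_a = 5.32 × 1.51^0.67 / 2.33^1.85 = 5.32 × 1.318 / 4.782 = 1.466 d⁻¹.

k_a ≈ 1.47 d⁻¹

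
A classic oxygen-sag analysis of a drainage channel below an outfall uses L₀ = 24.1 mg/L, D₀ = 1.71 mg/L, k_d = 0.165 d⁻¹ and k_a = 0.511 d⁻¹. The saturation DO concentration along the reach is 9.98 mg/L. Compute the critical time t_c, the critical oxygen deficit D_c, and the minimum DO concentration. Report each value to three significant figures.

With k_a/k_d = 3.097 and 1 − D₀(k_a−k_d)/(k_d L₀) = 0.8512,
t_c = ln(3.097 × 0.8512) / (0.511 − 0.165) = ln(2.636) / 0.3460 = 0.9693/0.3460 = 2.802 d.
D_c = (k_d/k_a) L₀ e^(−k_d t_c) = (0.165/0.511) × 24.1 × e^(−0.165×2.802) = 0.3229 × 24.1 × 0.6299 = 4.901 mg/L.
Minimum DO = C_s − D_c = 9.98 − 4.901 = 5.079 mg/L.

t_c ≈ 2.80 d; D_c ≈ 4.90 mg/L; min DO ≈ 5.08 mg/L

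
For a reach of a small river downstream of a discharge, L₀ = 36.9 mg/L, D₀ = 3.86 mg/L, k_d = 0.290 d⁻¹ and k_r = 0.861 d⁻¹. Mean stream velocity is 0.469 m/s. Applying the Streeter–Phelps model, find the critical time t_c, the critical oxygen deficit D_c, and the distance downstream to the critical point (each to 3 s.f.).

t_c ≈ 1.50 d; D_c ≈ 8.04 mg/L; x_c ≈ 60.9 km

t_c = [1/(k_r−k_d)] ln[(k_r/k_d)(1 − D₀(k_r−k_d)/(k_d L₀))]
= [1/(0.861−0.290)] ln[(0.861/0.290)(1 − 3.86×0.5710/(0.290×36.9))]
= (1/0.5710) ln[2.969 × 0.7940] = 1.751 × ln(2.357) = 1.751 × 0.8576 = 1.502 d.
L(t_c) = L₀ e^(−k_d t_c) = 36.9 × 0.6469 = 23.87 mg/L, and at the critical point k_r D_c = k_d L, so D_c = (0.290/0.861) × 23.87 = 8.040 mg/L.
x_c = v t_c = 0.469 m/s × 1.502 d × 86400 s/d = 60860 m ≈ 60.9 km.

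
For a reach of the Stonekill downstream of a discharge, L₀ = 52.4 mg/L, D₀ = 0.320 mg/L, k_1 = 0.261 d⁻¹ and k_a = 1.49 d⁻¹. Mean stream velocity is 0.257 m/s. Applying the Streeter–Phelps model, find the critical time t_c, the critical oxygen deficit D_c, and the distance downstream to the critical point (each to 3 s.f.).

At the critical point dD/dt = 0, so k_1 L₀ e^(−k_1 t) = k_a D. Substituting D(t) from the Streeter–Phelps equation and solving for t gives
t_c = ln[(k_a/k_1)(1 − D₀(k_a−k_1)/(k_1 L₀))] / (k_a−k_1).
Here k_a−k_1 = 1.229 d⁻¹ and 1 − D₀(k_a−k_1)/(k_1 L₀) = 1 − 0.320×1.229/(0.261×52.4) = 0.9712, so
t_c = ln(5.709 × 0.9712) / 1.229 = 1.713 / 1.229 = 1.394 d.
D_c = (k_1/k_a) L₀ e^(−k_1 t_c) = (0.261/1.49) × 52.4 × e^(−0.261×1.394) = 0.1752 × 52.4 × 0.6951 = 6.380 mg/L.
x_c = v t_c = 0.257 m/s × 1.394 d × 86400 s/d = 30950 m ≈ 30.9 km.

t_c ≈ 1.39 d; D_c ≈ 6.38 mg/L; x_c ≈ 30.9 km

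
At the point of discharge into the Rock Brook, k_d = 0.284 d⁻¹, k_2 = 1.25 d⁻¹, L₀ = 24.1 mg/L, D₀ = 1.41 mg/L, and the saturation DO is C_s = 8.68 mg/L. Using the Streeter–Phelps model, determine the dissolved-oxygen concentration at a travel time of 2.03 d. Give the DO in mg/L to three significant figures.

k_d L₀/(k_2−k_d) = 0.284×24.1/(1.25−0.284) = 6.844/0.9660 = 7.085 mg/L.
e^(−k_d t) = e^(−0.284×2.030) = 0.5619; e^(−k_2 t) = e^(−1.25×2.030) = 0.07906.
D = 7.085 × (0.5619 − 0.07906) + 1.41 × 0.07906 = 3.421 + 0.1115 = 3.532 mg/L.
DO = C_s − D = 8.68 − 3.532 = 5.148 mg/L.

DO ≈ 5.15 mg/L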